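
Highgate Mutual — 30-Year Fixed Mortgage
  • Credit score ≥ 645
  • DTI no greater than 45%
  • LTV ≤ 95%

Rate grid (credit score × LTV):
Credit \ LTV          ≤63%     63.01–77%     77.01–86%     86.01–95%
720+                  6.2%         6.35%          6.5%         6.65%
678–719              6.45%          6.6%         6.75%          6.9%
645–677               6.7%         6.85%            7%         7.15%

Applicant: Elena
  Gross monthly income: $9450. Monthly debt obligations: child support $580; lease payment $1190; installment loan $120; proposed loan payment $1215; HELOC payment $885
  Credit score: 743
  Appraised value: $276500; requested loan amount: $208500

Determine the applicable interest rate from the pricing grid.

6.35%

Credit score 743 ≥ 645; Total monthly debts = (580 + 1,190 + 120 + 1,215 + 885) = 3,990. Debt-to-income = 3,990/9,450 = 42.2% — meets 45% limit
Loan-to-value = 208,500/276,500 = 75.4% — pass (95% max)
Row: 743 falls in 720+. Column: 75.4% falls in 63.01–77%. Rate = 6.35%.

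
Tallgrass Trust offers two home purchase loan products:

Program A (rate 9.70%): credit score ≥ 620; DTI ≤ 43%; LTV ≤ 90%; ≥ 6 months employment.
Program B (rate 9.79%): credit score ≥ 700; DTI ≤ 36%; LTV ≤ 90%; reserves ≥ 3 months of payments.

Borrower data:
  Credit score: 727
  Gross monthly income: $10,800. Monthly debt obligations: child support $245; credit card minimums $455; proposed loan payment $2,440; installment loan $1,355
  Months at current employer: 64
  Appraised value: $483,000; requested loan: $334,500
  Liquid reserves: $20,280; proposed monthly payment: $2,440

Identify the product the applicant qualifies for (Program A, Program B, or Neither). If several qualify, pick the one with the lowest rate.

Program A

Total debts = (245 + 455 + 2,440 + 1,355) = 4,495; DTI = 4,495/10,800 = 41.6%.
LTV = 334,500/483,000 = 69.3%.
Reserves = 20,280/2,440 = 8.3 months.
Program A: score 727 ≥ 620; DTI 41.6% ≤ 43%; LTV 69.3% ≤ 90%; employment 64 ≥ 6 mo → qualifies.
Program B: score 727 ≥ 700; DTI 41.6% > 36%; LTV 69.3% ≤ 90%; reserves 8.3 ≥ 3 mo → does not qualify.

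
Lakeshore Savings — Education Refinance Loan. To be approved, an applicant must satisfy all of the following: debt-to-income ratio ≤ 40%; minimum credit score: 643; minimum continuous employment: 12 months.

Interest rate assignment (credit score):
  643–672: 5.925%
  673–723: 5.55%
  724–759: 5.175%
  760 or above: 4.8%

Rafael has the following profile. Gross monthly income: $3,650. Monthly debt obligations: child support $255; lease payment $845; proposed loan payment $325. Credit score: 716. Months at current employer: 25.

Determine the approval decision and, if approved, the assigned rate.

Approved at 5.55%

Credit score 716 ≥ 643 (meets minimum)
Total monthly debts = (255 + 845 + 325) = 1,425. DTI: 1,425 ÷ 3,650 = 39%, within the 40% cap
Employment 25 ≥ 12 months
All requirements met. Score 716 falls in the 673–723 tier → 5.55%.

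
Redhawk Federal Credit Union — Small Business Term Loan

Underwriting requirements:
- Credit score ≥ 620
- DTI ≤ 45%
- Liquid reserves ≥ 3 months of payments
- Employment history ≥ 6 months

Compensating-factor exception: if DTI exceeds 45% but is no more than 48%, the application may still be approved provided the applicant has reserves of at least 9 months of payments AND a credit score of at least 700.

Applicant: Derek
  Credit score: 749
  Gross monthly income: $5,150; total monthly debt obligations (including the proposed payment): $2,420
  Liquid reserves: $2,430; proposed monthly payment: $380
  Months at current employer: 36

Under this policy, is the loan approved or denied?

Denied

Credit score 749 ≥ 620 (meets base)
DTI: 2,420 ÷ 5,150 = 47%, over the 45% base limit.
Reserves: 2,430 ÷ 380 = 6.4 months (meets 3-month minimum)
Employment 36 ≥ 6 months
47% falls in the override range (45%–48%), so the compensating-factor test applies.
Override check — reserves: 6.4 mo (short of 9); score: 749 (ok).
Override conditions not both satisfied; exception does not apply.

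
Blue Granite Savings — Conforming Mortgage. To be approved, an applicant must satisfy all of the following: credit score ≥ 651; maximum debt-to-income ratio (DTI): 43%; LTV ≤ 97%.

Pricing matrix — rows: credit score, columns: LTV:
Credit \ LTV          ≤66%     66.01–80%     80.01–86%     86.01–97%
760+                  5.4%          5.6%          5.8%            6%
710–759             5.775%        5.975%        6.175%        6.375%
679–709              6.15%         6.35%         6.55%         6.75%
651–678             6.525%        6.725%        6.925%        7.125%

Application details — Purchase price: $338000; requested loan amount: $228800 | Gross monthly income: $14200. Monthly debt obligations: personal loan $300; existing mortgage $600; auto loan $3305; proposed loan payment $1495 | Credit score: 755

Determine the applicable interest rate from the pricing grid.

Credit score 755 ≥ 651; Total monthly debts = (300 + 600 + 3,305 + 1,495) = 5,700. DTI: 5,700 ÷ 14,200 = 40.1%, within the 43% cap
LTV: 228,800 ÷ 338,000 = 67.7%, within 97% cap
Row: 755 falls in 710–759. Column: 67.7% falls in 66.01–80%. Rate = 5.975%.

5.975%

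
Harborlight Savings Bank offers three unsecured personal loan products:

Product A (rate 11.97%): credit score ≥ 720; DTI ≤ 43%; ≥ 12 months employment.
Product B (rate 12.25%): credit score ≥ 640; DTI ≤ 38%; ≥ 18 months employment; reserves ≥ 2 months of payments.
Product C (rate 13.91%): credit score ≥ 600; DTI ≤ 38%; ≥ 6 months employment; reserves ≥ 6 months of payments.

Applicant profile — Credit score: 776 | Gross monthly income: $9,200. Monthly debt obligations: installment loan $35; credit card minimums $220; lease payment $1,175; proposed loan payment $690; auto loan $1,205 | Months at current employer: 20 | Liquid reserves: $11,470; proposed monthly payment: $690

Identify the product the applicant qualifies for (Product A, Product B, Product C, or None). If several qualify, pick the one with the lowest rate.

Product A

Total debts = (35 + 220 + 1,175 + 690 + 1,205) = 3,325; DTI = 3,325/9,200 = 36.1%.
Reserves = 11,470/690 = 16.6 months.
Product A: score 776 ≥ 720; DTI 36.1% ≤ 43%; employment 20 ≥ 12 mo → qualifies.
Product B: score 776 ≥ 640; DTI 36.1% ≤ 38%; employment 20 ≥ 18 mo; reserves 16.6 ≥ 2 mo → qualifies.
Product C: score 776 ≥ 600; DTI 36.1% ≤ 38%; employment 20 ≥ 6 mo; reserves 16.6 ≥ 6 mo → qualifies.
Qualifying: Product A, Product B, Product C. Lowest rate is 11.97% → Product A.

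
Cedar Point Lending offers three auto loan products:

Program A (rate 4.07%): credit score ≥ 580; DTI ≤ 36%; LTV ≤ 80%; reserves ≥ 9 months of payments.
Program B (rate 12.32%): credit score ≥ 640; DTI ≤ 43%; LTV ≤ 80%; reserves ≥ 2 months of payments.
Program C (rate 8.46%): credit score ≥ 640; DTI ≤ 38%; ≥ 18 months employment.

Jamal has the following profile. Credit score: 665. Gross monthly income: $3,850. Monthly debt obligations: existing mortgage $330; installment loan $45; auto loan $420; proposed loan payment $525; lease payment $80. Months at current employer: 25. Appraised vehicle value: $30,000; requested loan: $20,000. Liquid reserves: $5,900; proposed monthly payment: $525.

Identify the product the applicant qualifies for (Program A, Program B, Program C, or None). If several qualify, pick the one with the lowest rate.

Total debts = (330 + 45 + 420 + 525 + 80) = 1,400; DTI = 1,400/3,850 = 36.4%.
LTV = 20,000/30,000 = 66.7%.
Reserves = 5,900/525 = 11.2 months.
Program A: score 665 ≥ 580; DTI 36.4% > 36%; LTV 66.7% ≤ 80%; reserves 11.2 ≥ 9 mo → does not qualify.
Program B: score 665 ≥ 640; DTI 36.4% ≤ 43%; LTV 66.7% ≤ 80%; reserves 11.2 ≥ 2 mo → qualifies.
Program C: score 665 ≥ 640; DTI 36.4% ≤ 38%; employment 25 ≥ 18 mo → qualifies.
Qualifying: Program B, Program C. Lowest rate is 8.46% → Program C.

Program C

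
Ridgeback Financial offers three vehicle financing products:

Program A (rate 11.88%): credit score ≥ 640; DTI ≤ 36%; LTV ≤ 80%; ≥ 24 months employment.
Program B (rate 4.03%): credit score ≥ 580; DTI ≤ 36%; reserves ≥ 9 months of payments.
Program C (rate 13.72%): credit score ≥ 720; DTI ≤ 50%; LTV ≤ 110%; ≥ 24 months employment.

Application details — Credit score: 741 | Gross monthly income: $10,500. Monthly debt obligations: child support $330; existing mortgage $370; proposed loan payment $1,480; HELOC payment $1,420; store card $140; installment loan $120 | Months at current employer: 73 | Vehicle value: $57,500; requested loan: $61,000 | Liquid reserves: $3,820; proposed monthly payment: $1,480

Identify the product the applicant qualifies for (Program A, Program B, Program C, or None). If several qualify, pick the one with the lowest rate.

Program C

Total debts = (330 + 370 + 1,480 + 1,420 + 140 + 120) = 3,860; DTI = 3,860/10,500 = 36.8%.
LTV = 61,000/57,500 = 106.1%.
Reserves = 3,820/1,480 = 2.6 months.
Program A: score 741 ≥ 640; DTI 36.8% > 36%; LTV 106.1% > 80%; employment 73 ≥ 24 mo → does not qualify.
Program B: score 741 ≥ 580; DTI 36.8% > 36%; reserves 2.6 < 9 mo → does not qualify.
Program C: score 741 ≥ 720; DTI 36.8% ≤ 50%; LTV 106.1% ≤ 110%; employment 73 ≥ 24 mo → qualifies.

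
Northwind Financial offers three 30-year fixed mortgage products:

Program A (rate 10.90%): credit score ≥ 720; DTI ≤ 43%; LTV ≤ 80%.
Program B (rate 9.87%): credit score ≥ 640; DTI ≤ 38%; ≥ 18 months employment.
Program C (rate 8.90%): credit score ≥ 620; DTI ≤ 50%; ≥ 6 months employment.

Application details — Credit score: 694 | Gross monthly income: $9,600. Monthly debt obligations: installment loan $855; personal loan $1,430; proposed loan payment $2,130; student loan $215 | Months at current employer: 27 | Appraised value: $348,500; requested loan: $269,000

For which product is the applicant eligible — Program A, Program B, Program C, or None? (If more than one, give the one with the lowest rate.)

Total debts = (855 + 1,430 + 2,130 + 215) = 4,630; DTI = 4,630/9,600 = 48.2%.
LTV = 269,000/348,500 = 77.2%.
Program A: score 694 < 720; DTI 48.2% > 43%; LTV 77.2% ≤ 80% → does not qualify.
Program B: score 694 ≥ 640; DTI 48.2% > 38%; employment 27 ≥ 18 mo → does not qualify.
Program C: score 694 ≥ 620; DTI 48.2% ≤ 50%; employment 27 ≥ 6 mo → qualifies.

Program C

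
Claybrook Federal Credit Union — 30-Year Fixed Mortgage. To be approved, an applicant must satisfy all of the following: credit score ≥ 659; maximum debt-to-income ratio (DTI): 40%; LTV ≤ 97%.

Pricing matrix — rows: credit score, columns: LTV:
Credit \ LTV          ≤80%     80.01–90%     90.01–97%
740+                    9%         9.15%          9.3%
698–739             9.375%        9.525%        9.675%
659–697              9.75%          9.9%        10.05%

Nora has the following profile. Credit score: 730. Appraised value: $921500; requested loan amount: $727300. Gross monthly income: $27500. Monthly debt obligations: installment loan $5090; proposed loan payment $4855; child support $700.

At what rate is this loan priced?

9.375%

Credit score 730 ≥ 659; Total monthly debts = (5,090 + 4,855 + 700) = 10,645. Debt-to-income = 10,645/27,500 = 38.7% — meets 40% limit
Loan-to-value = 727,300/921,500 = 78.9% — pass (97% max)
Score 730 is in the 698–739 band; LTV 78.9% is in the ≤80% band → 9.375%.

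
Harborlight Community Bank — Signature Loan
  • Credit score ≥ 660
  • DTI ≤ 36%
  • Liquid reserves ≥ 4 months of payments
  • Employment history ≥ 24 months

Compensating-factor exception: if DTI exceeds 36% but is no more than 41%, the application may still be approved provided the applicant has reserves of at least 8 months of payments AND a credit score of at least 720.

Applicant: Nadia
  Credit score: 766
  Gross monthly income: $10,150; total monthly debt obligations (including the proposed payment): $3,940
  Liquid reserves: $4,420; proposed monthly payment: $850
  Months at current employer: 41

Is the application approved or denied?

Denied

Credit score 766 ≥ 660 (meets base)
DTI = 3,940/10,150 = 38.8% > 36% — standard DTI limit exceeded.
Reserves: 4,420 ÷ 850 = 5.2 months (meets 4-month minimum)
Employment 41 ≥ 24 months
38.8% falls in the override range (36%–41%), so the compensating-factor test applies.
Override check — reserves: 5.2 mo (short of 8); score: 766 (ok).
Compensating-factor requirement not fully met.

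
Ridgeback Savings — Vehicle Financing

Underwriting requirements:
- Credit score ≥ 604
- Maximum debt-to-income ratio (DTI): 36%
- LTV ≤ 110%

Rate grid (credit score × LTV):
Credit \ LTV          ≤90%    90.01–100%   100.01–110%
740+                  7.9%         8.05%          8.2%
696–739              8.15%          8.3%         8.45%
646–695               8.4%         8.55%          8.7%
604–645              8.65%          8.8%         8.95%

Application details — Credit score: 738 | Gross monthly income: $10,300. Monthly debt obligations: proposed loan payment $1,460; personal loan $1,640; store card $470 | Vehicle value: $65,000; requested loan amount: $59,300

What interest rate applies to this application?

Credit score 738 ≥ 604; Total monthly debts = (1,460 + 1,640 + 470) = 3,570. DTI: 3,570 ÷ 10,300 = 34.7%, within the 36% cap
LTV: 59,300 ÷ 65,000 = 91.2%, within 110% cap
Credit 738 → row 696–739; LTV 91.2% → column 90.01–100%. Grid cell → 8.3%.

8.3%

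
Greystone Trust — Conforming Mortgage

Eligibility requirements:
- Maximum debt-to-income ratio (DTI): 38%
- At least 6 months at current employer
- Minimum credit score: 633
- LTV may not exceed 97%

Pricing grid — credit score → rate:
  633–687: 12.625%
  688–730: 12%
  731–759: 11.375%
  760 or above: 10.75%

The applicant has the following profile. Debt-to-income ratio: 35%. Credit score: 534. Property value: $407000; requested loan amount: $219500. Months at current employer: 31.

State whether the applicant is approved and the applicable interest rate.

Credit score 534 < 633 (below minimum)
Loan-to-value = 219,500/407,000 = 53.9% — pass (97% max)
DTI 35% is within the 38% limit
Employment 31 ≥ 6 months
Not all requirements met → denied.

Denied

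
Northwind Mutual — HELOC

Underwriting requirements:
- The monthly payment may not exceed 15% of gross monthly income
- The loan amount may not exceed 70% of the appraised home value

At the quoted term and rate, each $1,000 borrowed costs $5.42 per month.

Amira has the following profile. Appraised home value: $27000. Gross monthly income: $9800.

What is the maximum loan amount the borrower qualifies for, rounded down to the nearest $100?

Payment cap: 15% × $9,800 = $1,470/month.
At $5.42 per $1,000, that supports 1,470/5.42 × 1,000 ≈ $271,217 → $271,200.
LTV cap: 70% × $27,000 = $18,900 → $18,900.
Binding constraint: loan-to-value.

$18,900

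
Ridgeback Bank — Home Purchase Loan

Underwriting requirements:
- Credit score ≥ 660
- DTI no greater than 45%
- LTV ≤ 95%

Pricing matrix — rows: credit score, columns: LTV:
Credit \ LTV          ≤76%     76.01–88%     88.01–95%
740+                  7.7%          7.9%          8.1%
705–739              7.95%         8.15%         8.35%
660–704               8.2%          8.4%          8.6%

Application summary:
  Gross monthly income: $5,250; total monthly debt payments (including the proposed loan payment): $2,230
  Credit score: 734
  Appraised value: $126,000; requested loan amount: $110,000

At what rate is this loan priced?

8.15%

Credit score 734 ≥ 660; Debt-to-income = 2,230/5,250 = 42.5% — meets 45% limit
LTV = 110,000/126,000 = 87.3% ≤ 95%
Row: 734 falls in 705–739. Column: 87.3% falls in 76.01–88%. Rate = 8.15%.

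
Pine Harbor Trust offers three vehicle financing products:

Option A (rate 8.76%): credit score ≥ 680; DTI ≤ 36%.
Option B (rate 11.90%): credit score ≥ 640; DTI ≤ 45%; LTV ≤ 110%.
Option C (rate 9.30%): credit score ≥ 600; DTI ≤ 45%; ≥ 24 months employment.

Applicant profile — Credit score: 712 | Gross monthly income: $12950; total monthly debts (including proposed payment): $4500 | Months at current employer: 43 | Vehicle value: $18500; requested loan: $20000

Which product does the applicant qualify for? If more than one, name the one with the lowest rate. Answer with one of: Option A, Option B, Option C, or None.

Option A

DTI = 4,500/12,950 = 34.7%.
LTV = 20,000/18,500 = 108.1%.
Option A: score 712 ≥ 680; DTI 34.7% ≤ 36% → qualifies.
Option B: score 712 ≥ 640; DTI 34.7% ≤ 45%; LTV 108.1% ≤ 110% → qualifies.
Option C: score 712 ≥ 600; DTI 34.7% ≤ 45%; employment 43 ≥ 24 mo → qualifies.
Qualifying: Option A, Option B, Option C. Lowest rate is 8.76% → Option A.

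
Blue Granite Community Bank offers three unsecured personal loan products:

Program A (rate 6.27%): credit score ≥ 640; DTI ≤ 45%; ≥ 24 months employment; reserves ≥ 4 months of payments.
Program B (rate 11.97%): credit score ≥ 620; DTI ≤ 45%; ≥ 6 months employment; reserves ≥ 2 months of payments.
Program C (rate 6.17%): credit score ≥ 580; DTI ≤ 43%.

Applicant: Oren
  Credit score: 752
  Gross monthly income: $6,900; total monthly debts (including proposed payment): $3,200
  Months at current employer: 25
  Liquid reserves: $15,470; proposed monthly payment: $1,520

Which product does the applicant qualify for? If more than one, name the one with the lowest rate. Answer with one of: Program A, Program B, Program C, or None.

DTI = 3,200/6,900 = 46.4%.
Reserves = 15,470/1,520 = 10.2 months.
Program A: score 752 ≥ 640; DTI 46.4% > 45%; employment 25 ≥ 24 mo; reserves 10.2 ≥ 4 mo → does not qualify.
Program B: score 752 ≥ 620; DTI 46.4% > 45%; employment 25 ≥ 6 mo; reserves 10.2 ≥ 2 mo → does not qualify.
Program C: score 752 ≥ 580; DTI 46.4% > 43% → does not qualify.

None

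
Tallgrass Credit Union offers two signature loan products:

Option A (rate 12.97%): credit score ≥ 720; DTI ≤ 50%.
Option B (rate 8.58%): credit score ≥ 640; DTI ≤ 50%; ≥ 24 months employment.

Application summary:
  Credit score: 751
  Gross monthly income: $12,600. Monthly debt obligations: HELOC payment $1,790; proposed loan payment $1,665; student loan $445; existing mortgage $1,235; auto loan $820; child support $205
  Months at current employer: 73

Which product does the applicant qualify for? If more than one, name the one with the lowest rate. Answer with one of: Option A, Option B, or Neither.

Option B

Total debts = (1,790 + 1,665 + 445 + 1,235 + 820 + 205) = 6,160; DTI = 6,160/12,600 = 48.9%.
Option A: score 751 ≥ 720; DTI 48.9% ≤ 50% → qualifies.
Option B: score 751 ≥ 640; DTI 48.9% ≤ 50%; employment 73 ≥ 24 mo → qualifies.
Qualifying: Option A, Option B. Lowest rate is 8.58% → Option B.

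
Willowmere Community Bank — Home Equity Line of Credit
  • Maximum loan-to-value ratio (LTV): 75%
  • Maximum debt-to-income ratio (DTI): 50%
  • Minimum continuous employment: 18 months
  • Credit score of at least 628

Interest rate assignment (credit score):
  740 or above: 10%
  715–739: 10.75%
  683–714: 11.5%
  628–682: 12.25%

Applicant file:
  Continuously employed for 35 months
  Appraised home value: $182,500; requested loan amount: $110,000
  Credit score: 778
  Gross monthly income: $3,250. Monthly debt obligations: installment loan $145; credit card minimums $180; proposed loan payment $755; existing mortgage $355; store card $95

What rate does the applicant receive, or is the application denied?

Credit score 778 ≥ 628 (meets minimum)
Total monthly debts = (145 + 180 + 755 + 355 + 95) = 1,530. Debt-to-income = 1,530/3,250 = 47.1% — meets 50% limit
Loan-to-value = 110,000/182,500 = 60.3% — pass (75% max)
Employment 35 ≥ 18 months
All requirements met. Score 778 falls in the 740 or above tier → 10%.

Approved at 10%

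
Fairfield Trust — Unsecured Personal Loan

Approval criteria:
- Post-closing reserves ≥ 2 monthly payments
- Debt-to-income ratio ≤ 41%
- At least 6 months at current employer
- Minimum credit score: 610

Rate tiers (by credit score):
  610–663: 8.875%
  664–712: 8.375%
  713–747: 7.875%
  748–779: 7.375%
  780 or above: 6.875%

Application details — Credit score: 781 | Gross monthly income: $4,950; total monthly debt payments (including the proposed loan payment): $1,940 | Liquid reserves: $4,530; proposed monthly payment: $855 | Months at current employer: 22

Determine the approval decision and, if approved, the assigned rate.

Credit score 781 ≥ 610 (meets minimum)
Employment 22 ≥ 6 months
Liquid reserves cover 4,530/855 = 5.3 months — ≥ 2 required
Debt-to-income = 1,940/4,950 = 39.2% — meets 41% limit
All requirements met. Score 781 falls in the 780 or above tier → 6.875%.

Approved at 6.875%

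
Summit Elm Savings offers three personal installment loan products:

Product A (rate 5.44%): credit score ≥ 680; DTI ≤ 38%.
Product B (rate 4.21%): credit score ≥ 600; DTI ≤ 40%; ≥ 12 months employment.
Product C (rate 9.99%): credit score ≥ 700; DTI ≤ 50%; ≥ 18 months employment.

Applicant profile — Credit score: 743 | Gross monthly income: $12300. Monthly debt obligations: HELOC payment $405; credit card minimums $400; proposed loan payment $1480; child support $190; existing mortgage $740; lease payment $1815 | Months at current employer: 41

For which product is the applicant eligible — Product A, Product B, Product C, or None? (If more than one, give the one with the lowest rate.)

Total debts = (405 + 400 + 1,480 + 190 + 740 + 1,815) = 5,030; DTI = 5,030/12,300 = 40.9%.
Product A: score 743 ≥ 680; DTI 40.9% > 38% → does not qualify.
Product B: score 743 ≥ 600; DTI 40.9% > 40%; employment 41 ≥ 12 mo → does not qualify.
Product C: score 743 ≥ 700; DTI 40.9% ≤ 50%; employment 41 ≥ 18 mo → qualifies.

Product C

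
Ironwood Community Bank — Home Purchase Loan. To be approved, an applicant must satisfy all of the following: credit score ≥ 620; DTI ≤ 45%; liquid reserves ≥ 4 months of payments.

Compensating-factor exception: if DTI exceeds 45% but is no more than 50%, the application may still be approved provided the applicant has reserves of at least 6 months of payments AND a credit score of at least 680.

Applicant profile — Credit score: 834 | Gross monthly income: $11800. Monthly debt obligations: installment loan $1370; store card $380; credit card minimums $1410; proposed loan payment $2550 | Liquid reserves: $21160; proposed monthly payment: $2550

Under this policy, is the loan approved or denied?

Credit score 834 ≥ 620 (meets base)
Total debts = (1,370 + 380 + 1,410 + 2,550) = 5,710. DTI = 5,710/11,800 = 48.4% > 45% — standard DTI limit exceeded.
Reserves: 21,160 ÷ 2,550 = 8.3 months (meets 4-month minimum)
48.4% falls in the override range (45%–50%), so the compensating-factor test applies.
Override check — reserves: 8.3 mo (ok); score: 834 (ok).
Both compensating conditions met → exception applies.

Approved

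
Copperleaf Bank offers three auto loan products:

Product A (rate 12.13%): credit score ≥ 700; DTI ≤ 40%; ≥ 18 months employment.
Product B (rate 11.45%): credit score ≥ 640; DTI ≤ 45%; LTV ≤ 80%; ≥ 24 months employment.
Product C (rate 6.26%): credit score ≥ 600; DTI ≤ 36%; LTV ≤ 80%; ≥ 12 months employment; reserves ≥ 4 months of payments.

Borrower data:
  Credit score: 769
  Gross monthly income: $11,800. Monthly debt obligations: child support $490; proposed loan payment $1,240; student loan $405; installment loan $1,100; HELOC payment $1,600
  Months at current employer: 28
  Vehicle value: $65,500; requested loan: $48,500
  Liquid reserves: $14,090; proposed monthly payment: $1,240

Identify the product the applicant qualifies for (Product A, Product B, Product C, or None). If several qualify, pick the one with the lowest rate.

Total debts = (490 + 1,240 + 405 + 1,100 + 1,600) = 4,835; DTI = 4,835/11,800 = 41%.
LTV = 48,500/65,500 = 74%.
Reserves = 14,090/1,240 = 11.4 months.
Product A: score 769 ≥ 700; DTI 41% > 40%; employment 28 ≥ 18 mo → does not qualify.
Product B: score 769 ≥ 640; DTI 41% ≤ 45%; LTV 74% ≤ 80%; employment 28 ≥ 24 mo → qualifies.
Product C: score 769 ≥ 600; DTI 41% > 36%; LTV 74% ≤ 80%; employment 28 ≥ 12 mo; reserves 11.4 ≥ 4 mo → does not qualify.

Product B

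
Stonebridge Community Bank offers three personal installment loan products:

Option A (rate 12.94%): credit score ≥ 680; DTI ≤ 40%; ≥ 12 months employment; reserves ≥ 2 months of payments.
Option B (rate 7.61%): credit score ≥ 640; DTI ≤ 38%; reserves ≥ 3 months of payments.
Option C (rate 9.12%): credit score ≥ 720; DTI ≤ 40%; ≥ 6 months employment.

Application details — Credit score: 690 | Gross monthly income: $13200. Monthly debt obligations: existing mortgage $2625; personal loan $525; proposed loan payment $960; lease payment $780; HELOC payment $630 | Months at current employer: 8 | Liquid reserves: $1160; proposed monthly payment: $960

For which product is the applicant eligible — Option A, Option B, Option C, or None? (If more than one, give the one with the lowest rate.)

Total debts = (2,625 + 525 + 960 + 780 + 630) = 5,520; DTI = 5,520/13,200 = 41.8%.
Reserves = 1,160/960 = 1.2 months.
Option A: score 690 ≥ 680; DTI 41.8% > 40%; employment 8 < 12 mo; reserves 1.2 < 2 mo → does not qualify.
Option B: score 690 ≥ 640; DTI 41.8% > 38%; reserves 1.2 < 3 mo → does not qualify.
Option C: score 690 < 720; DTI 41.8% > 40%; employment 8 ≥ 6 mo → does not qualify.

None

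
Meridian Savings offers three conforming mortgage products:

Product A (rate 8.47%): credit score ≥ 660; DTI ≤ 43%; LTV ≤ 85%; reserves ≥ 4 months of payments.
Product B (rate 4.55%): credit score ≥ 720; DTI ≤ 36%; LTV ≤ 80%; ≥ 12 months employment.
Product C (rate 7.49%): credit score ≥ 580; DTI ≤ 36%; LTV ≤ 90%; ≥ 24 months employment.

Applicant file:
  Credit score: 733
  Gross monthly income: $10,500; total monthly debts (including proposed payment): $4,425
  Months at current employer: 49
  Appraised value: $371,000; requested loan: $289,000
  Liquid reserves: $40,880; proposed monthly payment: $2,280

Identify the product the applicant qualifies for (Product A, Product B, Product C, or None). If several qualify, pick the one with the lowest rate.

Product A

DTI = 4,425/10,500 = 42.1%.
LTV = 289,000/371,000 = 77.9%.
Reserves = 40,880/2,280 = 17.9 months.
Product A: score 733 ≥ 660; DTI 42.1% ≤ 43%; LTV 77.9% ≤ 85%; reserves 17.9 ≥ 4 mo → qualifies.
Product B: score 733 ≥ 720; DTI 42.1% > 36%; LTV 77.9% ≤ 80%; employment 49 ≥ 12 mo → does not qualify.
Product C: score 733 ≥ 580; DTI 42.1% > 36%; LTV 77.9% ≤ 90%; employment 49 ≥ 24 mo → does not qualify.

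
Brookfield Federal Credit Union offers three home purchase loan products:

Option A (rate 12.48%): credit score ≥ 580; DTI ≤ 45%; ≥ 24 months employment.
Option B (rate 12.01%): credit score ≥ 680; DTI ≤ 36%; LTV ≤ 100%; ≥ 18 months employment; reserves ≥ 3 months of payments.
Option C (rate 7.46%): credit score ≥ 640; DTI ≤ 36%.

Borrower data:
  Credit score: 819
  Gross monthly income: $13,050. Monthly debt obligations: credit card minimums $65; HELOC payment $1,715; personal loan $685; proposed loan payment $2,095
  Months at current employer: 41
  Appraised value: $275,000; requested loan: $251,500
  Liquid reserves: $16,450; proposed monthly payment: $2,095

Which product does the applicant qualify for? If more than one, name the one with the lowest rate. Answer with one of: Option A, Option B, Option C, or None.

Total debts = (65 + 1,715 + 685 + 2,095) = 4,560; DTI = 4,560/13,050 = 34.9%.
LTV = 251,500/275,000 = 91.5%.
Reserves = 16,450/2,095 = 7.9 months.
Option A: score 819 ≥ 580; DTI 34.9% ≤ 45%; employment 41 ≥ 24 mo → qualifies.
Option B: score 819 ≥ 680; DTI 34.9% ≤ 36%; LTV 91.5% ≤ 100%; employment 41 ≥ 18 mo; reserves 7.9 ≥ 3 mo → qualifies.
Option C: score 819 ≥ 640; DTI 34.9% ≤ 36% → qualifies.
Qualifying: Option A, Option B, Option C. Lowest rate is 7.46% → Option C.

Option C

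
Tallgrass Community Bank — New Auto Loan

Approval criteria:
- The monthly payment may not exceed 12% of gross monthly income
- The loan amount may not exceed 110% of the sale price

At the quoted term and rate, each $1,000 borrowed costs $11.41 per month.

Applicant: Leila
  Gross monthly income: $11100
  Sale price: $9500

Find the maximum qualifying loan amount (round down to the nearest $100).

$10,400

Payment cap: 12% × $11,100 = $1,332/month.
At $11.41 per $1,000, that supports 1,332/11.41 × 1,000 ≈ $116,739 → $116,700.
LTV cap: 110% × $9,500 = $10,450 → $10,400.
Binding constraint: loan-to-value.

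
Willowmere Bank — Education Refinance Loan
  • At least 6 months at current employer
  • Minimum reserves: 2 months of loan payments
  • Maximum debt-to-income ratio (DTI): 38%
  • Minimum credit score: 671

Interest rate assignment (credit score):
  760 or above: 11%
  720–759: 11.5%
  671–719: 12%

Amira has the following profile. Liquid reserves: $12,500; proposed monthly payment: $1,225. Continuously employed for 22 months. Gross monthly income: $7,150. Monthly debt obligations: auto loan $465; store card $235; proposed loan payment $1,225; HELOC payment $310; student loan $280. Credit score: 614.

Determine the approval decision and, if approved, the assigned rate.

Credit score 614 < 671 (below minimum)
Employment 22 ≥ 6 months
Reserves: 12,500 ÷ 1,225 = 10.2 months (meets 2-month minimum)
Total monthly debts = (465 + 235 + 1,225 + 310 + 280) = 2,515. DTI: 2,515 ÷ 7,150 = 35.2%, within the 38% cap
Not all requirements met → denied.

Denied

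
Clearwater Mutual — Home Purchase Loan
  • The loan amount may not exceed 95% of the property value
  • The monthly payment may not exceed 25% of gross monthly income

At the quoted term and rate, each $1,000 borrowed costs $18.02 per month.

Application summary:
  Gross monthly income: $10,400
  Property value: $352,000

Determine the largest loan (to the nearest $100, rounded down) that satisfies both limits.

$144,200

Payment cap: 25% × $10,400 = $2,600/month.
At $18.02 per $1,000, that supports 2,600/18.02 × 1,000 ≈ $144,284 → $144,200.
LTV cap: 95% × $352,000 = $334,400 → $334,400.
Binding constraint: payment-to-income.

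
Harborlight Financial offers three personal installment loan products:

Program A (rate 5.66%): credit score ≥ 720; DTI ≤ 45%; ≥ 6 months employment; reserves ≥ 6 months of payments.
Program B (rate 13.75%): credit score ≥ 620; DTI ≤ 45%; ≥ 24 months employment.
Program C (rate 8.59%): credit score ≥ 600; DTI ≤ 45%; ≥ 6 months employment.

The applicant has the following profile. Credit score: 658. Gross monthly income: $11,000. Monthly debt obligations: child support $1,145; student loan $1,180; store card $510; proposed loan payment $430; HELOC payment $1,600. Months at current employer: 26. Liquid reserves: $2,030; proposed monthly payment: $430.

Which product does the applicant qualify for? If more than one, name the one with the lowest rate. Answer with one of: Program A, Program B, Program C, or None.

Program C

Total debts = (1,145 + 1,180 + 510 + 430 + 1,600) = 4,865; DTI = 4,865/11,000 = 44.2%.
Reserves = 2,030/430 = 4.7 months.
Program A: score 658 < 720; DTI 44.2% ≤ 45%; employment 26 ≥ 6 mo; reserves 4.7 < 6 mo → does not qualify.
Program B: score 658 ≥ 620; DTI 44.2% ≤ 45%; employment 26 ≥ 24 mo → qualifies.
Program C: score 658 ≥ 600; DTI 44.2% ≤ 45%; employment 26 ≥ 6 mo → qualifies.
Qualifying: Program B, Program C. Lowest rate is 8.59% → Program C.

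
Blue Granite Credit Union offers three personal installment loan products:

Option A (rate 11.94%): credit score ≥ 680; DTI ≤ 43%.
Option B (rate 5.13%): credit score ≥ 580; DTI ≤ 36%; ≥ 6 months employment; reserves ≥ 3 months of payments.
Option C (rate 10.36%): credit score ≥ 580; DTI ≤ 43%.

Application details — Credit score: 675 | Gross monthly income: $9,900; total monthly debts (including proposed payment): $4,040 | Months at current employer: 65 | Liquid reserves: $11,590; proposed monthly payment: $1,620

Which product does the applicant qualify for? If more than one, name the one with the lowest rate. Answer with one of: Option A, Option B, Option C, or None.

Option C

DTI = 4,040/9,900 = 40.8%.
Reserves = 11,590/1,620 = 7.2 months.
Option A: score 675 < 680; DTI 40.8% ≤ 43% → does not qualify.
Option B: score 675 ≥ 580; DTI 40.8% > 36%; employment 65 ≥ 6 mo; reserves 7.2 ≥ 3 mo → does not qualify.
Option C: score 675 ≥ 580; DTI 40.8% ≤ 43% → qualifies.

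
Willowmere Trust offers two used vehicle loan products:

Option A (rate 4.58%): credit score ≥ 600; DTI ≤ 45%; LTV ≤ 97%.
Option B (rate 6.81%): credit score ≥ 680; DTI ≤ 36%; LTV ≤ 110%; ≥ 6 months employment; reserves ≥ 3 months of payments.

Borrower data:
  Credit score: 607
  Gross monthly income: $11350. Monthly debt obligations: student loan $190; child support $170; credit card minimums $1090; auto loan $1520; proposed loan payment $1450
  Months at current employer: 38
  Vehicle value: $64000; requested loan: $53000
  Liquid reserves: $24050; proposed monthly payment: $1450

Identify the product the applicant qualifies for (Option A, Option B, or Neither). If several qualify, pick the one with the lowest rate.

Total debts = (190 + 170 + 1,090 + 1,520 + 1,450) = 4,420; DTI = 4,420/11,350 = 38.9%.
LTV = 53,000/64,000 = 82.8%.
Reserves = 24,050/1,450 = 16.6 months.
Option A: score 607 ≥ 600; DTI 38.9% ≤ 45%; LTV 82.8% ≤ 97% → qualifies.
Option B: score 607 < 680; DTI 38.9% > 36%; LTV 82.8% ≤ 110%; employment 38 ≥ 6 mo; reserves 16.6 ≥ 3 mo → does not qualify.

Option A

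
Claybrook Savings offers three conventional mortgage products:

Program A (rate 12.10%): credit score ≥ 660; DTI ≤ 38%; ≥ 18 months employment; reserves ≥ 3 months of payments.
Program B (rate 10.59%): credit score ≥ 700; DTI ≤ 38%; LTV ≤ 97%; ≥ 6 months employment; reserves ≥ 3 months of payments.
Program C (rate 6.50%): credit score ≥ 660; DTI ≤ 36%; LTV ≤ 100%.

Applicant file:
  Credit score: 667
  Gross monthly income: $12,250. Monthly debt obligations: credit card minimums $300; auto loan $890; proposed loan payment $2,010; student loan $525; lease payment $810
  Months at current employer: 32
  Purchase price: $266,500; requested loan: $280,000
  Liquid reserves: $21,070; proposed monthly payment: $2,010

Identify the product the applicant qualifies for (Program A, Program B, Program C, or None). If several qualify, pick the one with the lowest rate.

Total debts = (300 + 890 + 2,010 + 525 + 810) = 4,535; DTI = 4,535/12,250 = 37%.
LTV = 280,000/266,500 = 105.1%.
Reserves = 21,070/2,010 = 10.5 months.
Program A: score 667 ≥ 660; DTI 37% ≤ 38%; employment 32 ≥ 18 mo; reserves 10.5 ≥ 3 mo → qualifies.
Program B: score 667 < 700; DTI 37% ≤ 38%; LTV 105.1% > 97%; employment 32 ≥ 6 mo; reserves 10.5 ≥ 3 mo → does not qualify.
Program C: score 667 ≥ 660; DTI 37% > 36%; LTV 105.1% > 100% → does not qualify.

Program A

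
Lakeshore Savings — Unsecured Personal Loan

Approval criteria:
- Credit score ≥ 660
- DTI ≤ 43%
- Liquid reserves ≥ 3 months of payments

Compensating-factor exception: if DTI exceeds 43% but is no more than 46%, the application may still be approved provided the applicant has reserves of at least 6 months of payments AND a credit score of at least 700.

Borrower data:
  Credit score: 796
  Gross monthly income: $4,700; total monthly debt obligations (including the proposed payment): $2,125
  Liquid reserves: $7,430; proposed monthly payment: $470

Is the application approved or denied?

Credit score 796 ≥ 660 (meets base)
DTI = 2,125/4,700 = 45.2% > 43% — standard DTI limit exceeded.
Liquid reserves cover 7,430/470 = 15.8 months — ≥ 3 required
45.2% falls in the override range (43%–46%), so the compensating-factor test applies.
Reserves 15.8 ≥ 6 months; credit score 796 ≥ 700.
Both override conditions satisfied; DTI exception granted.

Approved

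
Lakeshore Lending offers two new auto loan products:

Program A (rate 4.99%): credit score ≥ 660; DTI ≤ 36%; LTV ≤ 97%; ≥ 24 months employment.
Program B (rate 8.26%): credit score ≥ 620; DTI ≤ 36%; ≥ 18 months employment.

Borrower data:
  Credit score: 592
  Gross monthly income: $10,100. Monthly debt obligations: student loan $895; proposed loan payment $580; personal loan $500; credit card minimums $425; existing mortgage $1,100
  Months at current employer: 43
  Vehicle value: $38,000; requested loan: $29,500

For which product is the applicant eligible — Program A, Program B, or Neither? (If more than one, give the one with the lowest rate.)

Total debts = (895 + 580 + 500 + 425 + 1,100) = 3,500; DTI = 3,500/10,100 = 34.7%.
LTV = 29,500/38,000 = 77.6%.
Program A: score 592 < 660; DTI 34.7% ≤ 36%; LTV 77.6% ≤ 97%; employment 43 ≥ 24 mo → does not qualify.
Program B: score 592 < 620; DTI 34.7% ≤ 36%; employment 43 ≥ 18 mo → does not qualify.

Neither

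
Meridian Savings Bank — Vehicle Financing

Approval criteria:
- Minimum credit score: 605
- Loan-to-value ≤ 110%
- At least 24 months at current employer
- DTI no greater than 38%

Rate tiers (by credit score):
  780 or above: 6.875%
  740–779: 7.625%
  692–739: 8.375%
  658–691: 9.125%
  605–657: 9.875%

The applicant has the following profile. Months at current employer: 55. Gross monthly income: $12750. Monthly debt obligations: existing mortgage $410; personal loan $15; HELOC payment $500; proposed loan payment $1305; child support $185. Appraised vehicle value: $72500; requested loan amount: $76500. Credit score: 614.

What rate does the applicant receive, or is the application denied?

Credit score 614 ≥ 605 (meets minimum)
LTV = 76,500/72,500 = 105.5% ≤ 110%
Employment 55 ≥ 24 months
Total monthly debts = (410 + 15 + 500 + 1,305 + 185) = 2,415. DTI = 2,415/12,750 = 18.9% ≤ 38%
All requirements met. Score 614 falls in the 605–657 tier → 9.875%.

Approved at 9.875%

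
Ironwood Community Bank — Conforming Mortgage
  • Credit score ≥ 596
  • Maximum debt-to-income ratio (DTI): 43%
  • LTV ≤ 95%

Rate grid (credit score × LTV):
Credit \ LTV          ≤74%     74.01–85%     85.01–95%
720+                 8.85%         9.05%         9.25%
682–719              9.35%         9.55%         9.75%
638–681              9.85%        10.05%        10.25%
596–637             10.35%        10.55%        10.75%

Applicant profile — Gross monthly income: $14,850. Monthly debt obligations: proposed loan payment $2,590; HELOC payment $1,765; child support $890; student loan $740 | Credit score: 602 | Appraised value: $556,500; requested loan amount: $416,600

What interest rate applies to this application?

10.55%

Credit score 602 ≥ 596; Total monthly debts = (2,590 + 1,765 + 890 + 740) = 5,985. DTI: 5,985 ÷ 14,850 = 40.3%, within the 43% cap
LTV: 416,600 ÷ 556,500 = 74.9%, within 95% cap
Score 602 is in the 596–637 band; LTV 74.9% is in the 74.01–85% band → 10.55%.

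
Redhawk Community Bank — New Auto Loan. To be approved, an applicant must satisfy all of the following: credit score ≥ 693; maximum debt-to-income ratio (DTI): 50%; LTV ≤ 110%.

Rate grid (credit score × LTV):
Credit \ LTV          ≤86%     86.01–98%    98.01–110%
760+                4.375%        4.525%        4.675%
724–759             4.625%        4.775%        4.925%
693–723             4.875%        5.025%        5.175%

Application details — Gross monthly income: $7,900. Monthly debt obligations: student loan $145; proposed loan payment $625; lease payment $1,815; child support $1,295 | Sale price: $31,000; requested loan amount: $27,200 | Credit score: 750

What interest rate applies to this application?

Credit score 750 ≥ 693; Total monthly debts = (145 + 625 + 1,815 + 1,295) = 3,880. Debt-to-income = 3,880/7,900 = 49.1% — meets 50% limit
LTV = 27,200/31,000 = 87.7% ≤ 110%
Credit 750 → row 724–759; LTV 87.7% → column 86.01–98%. Grid cell → 4.775%.

4.775%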